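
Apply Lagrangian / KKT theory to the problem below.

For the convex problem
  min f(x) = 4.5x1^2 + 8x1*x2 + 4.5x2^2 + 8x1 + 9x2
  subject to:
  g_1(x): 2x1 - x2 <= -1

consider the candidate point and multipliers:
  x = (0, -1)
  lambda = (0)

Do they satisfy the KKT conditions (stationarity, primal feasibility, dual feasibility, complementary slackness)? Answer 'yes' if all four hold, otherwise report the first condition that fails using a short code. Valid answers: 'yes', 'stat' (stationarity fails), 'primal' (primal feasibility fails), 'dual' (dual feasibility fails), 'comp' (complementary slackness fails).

Gradient of f: grad f(x) = Q x + c = (0, 0)
Constraint values g_i(x) = a_i^T x - b_i:
  g_1((0, -1)) = 2
Stationarity residual: grad f(x) + sum_i lambda_i a_i = (0, 0)
  -> stationarity OK
Primal feasibility (all g_i <= 0): FAILS
Dual feasibility (all lambda_i >= 0): OK
Complementary slackness (lambda_i * g_i(x) = 0 for all i): OK

Verdict: the first failing condition is primal_feasibility -> primal.

primal


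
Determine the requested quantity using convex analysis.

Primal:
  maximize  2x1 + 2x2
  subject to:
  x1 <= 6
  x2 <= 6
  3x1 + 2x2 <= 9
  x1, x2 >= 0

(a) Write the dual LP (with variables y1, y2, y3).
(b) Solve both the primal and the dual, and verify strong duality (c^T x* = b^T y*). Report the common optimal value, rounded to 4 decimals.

The standard primal-dual pair for 'max c^T x s.t. A x <= b, x >= 0' is:
  Dual:  min b^T y  s.t.  A^T y >= c,  y >= 0.

So the dual LP is:
  minimize  6y1 + 6y2 + 9y3
  subject to:
    y1 + 3y3 >= 2
    y2 + 2y3 >= 2
    y1, y2, y3 >= 0

Solving the primal: x* = (0, 4.5).
  primal value c^T x* = 9.
Solving the dual: y* = (0, 0, 1).
  dual value b^T y* = 9.
Strong duality: c^T x* = b^T y*. Confirmed.

9


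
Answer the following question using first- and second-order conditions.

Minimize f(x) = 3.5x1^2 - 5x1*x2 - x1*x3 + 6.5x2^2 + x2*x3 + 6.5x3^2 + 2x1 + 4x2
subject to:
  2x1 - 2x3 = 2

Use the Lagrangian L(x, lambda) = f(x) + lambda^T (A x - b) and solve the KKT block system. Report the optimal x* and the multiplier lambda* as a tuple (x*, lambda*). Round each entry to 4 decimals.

Form the Lagrangian:
  L(x, lambda) = (1/2) x^T Q x + c^T x + lambda^T (A x - b)
Stationarity (grad_x L = 0): Q x + c + A^T lambda = 0.
Primal feasibility: A x = b.

This gives the KKT block system:
  [ Q   A^T ] [ x     ]   [-c ]
  [ A    0  ] [ lambda ] = [ b ]

Solving the linear system:
  x*      = (0.5413, -0.0642, -0.4587)
  lambda* = (-3.2844)
  f(x*)   = 3.6972

x* = (0.5413, -0.0642, -0.4587), lambda* = (-3.2844)


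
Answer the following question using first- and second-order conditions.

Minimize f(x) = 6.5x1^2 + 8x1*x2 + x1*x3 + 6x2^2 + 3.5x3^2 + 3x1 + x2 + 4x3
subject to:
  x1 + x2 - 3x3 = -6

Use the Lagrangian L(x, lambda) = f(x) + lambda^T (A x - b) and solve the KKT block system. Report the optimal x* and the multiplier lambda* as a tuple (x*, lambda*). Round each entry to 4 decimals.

Form the Lagrangian:
  L(x, lambda) = (1/2) x^T Q x + c^T x + lambda^T (A x - b)
Stationarity (grad_x L = 0): Q x + c + A^T lambda = 0.
Primal feasibility: A x = b.

This gives the KKT block system:
  [ Q   A^T ] [ x     ]   [-c ]
  [ A    0  ] [ lambda ] = [ b ]

Solving the linear system:
  x*      = (-0.756, -0.0088, 1.7451)
  lambda* = (5.1532)
  f(x*)   = 17.8113

x* = (-0.756, -0.0088, 1.7451), lambda* = (5.1532)


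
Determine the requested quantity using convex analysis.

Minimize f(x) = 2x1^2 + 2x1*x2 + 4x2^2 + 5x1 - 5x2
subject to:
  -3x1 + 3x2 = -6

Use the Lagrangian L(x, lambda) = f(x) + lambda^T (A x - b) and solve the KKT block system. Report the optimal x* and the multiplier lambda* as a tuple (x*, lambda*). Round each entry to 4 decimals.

Form the Lagrangian:
  L(x, lambda) = (1/2) x^T Q x + c^T x + lambda^T (A x - b)
Stationarity (grad_x L = 0): Q x + c + A^T lambda = 0.
Primal feasibility: A x = b.

This gives the KKT block system:
  [ Q   A^T ] [ x     ]   [-c ]
  [ A    0  ] [ lambda ] = [ b ]

Solving the linear system:
  x*      = (1.25, -0.75)
  lambda* = (2.8333)
  f(x*)   = 13.5

x* = (1.25, -0.75), lambda* = (2.8333)


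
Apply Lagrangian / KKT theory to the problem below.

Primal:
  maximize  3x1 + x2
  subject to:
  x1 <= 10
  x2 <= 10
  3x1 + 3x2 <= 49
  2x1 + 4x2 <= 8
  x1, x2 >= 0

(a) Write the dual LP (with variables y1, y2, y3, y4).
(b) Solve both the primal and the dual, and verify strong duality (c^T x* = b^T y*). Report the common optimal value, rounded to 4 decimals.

The standard primal-dual pair for 'max c^T x s.t. A x <= b, x >= 0' is:
  Dual:  min b^T y  s.t.  A^T y >= c,  y >= 0.

So the dual LP is:
  minimize  10y1 + 10y2 + 49y3 + 8y4
  subject to:
    y1 + 3y3 + 2y4 >= 3
    y2 + 3y3 + 4y4 >= 1
    y1, y2, y3, y4 >= 0

Solving the primal: x* = (4, 0).
  primal value c^T x* = 12.
Solving the dual: y* = (0, 0, 0, 1.5).
  dual value b^T y* = 12.
Strong duality: c^T x* = b^T y*. Confirmed.

12


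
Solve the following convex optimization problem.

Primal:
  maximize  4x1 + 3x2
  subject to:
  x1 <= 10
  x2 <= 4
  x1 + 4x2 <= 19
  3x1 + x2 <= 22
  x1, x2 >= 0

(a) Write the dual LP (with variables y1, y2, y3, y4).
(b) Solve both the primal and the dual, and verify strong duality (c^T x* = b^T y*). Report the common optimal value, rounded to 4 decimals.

The standard primal-dual pair for 'max c^T x s.t. A x <= b, x >= 0' is:
  Dual:  min b^T y  s.t.  A^T y >= c,  y >= 0.

So the dual LP is:
  minimize  10y1 + 4y2 + 19y3 + 22y4
  subject to:
    y1 + y3 + 3y4 >= 4
    y2 + 4y3 + y4 >= 3
    y1, y2, y3, y4 >= 0

Solving the primal: x* = (6.2727, 3.1818).
  primal value c^T x* = 34.6364.
Solving the dual: y* = (0, 0, 0.4545, 1.1818).
  dual value b^T y* = 34.6364.
Strong duality: c^T x* = b^T y*. Confirmed.

34.6364


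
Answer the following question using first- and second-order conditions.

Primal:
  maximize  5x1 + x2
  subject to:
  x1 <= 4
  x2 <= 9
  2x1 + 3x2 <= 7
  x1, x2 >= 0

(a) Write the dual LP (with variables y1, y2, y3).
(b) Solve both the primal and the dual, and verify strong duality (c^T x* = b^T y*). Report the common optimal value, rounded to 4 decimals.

The standard primal-dual pair for 'max c^T x s.t. A x <= b, x >= 0' is:
  Dual:  min b^T y  s.t.  A^T y >= c,  y >= 0.

So the dual LP is:
  minimize  4y1 + 9y2 + 7y3
  subject to:
    y1 + 2y3 >= 5
    y2 + 3y3 >= 1
    y1, y2, y3 >= 0

Solving the primal: x* = (3.5, 0).
  primal value c^T x* = 17.5.
Solving the dual: y* = (0, 0, 2.5).
  dual value b^T y* = 17.5.
Strong duality: c^T x* = b^T y*. Confirmed.

17.5


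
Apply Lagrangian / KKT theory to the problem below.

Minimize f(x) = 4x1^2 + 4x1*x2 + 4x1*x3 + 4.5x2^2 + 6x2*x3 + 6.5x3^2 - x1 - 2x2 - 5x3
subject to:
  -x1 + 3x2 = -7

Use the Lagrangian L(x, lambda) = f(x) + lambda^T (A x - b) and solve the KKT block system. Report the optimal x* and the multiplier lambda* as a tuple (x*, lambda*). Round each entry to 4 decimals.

Form the Lagrangian:
  L(x, lambda) = (1/2) x^T Q x + c^T x + lambda^T (A x - b)
Stationarity (grad_x L = 0): Q x + c + A^T lambda = 0.
Primal feasibility: A x = b.

This gives the KKT block system:
  [ Q   A^T ] [ x     ]   [-c ]
  [ A    0  ] [ lambda ] = [ b ]

Solving the linear system:
  x*      = (1.0375, -1.9875, 0.9827)
  lambda* = (3.2805)
  f(x*)   = 10.4938

x* = (1.0375, -1.9875, 0.9827), lambda* = (3.2805)


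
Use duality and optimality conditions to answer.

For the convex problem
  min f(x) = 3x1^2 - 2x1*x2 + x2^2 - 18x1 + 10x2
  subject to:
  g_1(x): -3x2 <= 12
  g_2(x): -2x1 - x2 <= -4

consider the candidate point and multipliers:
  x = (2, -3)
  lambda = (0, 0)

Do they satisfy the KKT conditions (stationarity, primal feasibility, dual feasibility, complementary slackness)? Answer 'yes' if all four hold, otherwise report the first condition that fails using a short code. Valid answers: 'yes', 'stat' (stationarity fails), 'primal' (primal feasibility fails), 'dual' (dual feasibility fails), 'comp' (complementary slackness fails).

Gradient of f: grad f(x) = Q x + c = (0, 0)
Constraint values g_i(x) = a_i^T x - b_i:
  g_1((2, -3)) = -3
  g_2((2, -3)) = 3
Stationarity residual: grad f(x) + sum_i lambda_i a_i = (0, 0)
  -> stationarity OK
Primal feasibility (all g_i <= 0): FAILS
Dual feasibility (all lambda_i >= 0): OK
Complementary slackness (lambda_i * g_i(x) = 0 for all i): OK

Verdict: the first failing condition is primal_feasibility -> primal.

primal


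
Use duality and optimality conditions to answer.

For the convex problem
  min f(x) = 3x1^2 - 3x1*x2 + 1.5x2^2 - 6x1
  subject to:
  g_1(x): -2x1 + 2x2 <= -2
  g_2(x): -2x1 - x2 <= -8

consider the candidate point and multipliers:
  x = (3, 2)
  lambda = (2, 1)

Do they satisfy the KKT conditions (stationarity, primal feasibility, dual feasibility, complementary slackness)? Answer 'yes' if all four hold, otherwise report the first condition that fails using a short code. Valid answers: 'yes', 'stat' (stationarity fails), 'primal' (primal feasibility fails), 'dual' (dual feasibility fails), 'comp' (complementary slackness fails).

Gradient of f: grad f(x) = Q x + c = (6, -3)
Constraint values g_i(x) = a_i^T x - b_i:
  g_1((3, 2)) = 0
  g_2((3, 2)) = 0
Stationarity residual: grad f(x) + sum_i lambda_i a_i = (0, 0)
  -> stationarity OK
Primal feasibility (all g_i <= 0): OK
Dual feasibility (all lambda_i >= 0): OK
Complementary slackness (lambda_i * g_i(x) = 0 for all i): OK

Verdict: yes, KKT holds.

yes


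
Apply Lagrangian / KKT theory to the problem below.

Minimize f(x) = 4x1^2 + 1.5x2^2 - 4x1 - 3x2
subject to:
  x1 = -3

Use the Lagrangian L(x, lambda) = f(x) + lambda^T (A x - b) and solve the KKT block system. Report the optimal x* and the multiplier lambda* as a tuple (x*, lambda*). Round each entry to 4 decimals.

Form the Lagrangian:
  L(x, lambda) = (1/2) x^T Q x + c^T x + lambda^T (A x - b)
Stationarity (grad_x L = 0): Q x + c + A^T lambda = 0.
Primal feasibility: A x = b.

This gives the KKT block system:
  [ Q   A^T ] [ x     ]   [-c ]
  [ A    0  ] [ lambda ] = [ b ]

Solving the linear system:
  x*      = (-3, 1)
  lambda* = (28)
  f(x*)   = 46.5

x* = (-3, 1), lambda* = (28)


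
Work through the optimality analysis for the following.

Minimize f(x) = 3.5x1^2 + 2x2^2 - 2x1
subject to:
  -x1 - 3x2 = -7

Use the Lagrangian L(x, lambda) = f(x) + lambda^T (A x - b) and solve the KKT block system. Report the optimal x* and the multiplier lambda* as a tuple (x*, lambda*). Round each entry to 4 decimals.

Form the Lagrangian:
  L(x, lambda) = (1/2) x^T Q x + c^T x + lambda^T (A x - b)
Stationarity (grad_x L = 0): Q x + c + A^T lambda = 0.
Primal feasibility: A x = b.

This gives the KKT block system:
  [ Q   A^T ] [ x     ]   [-c ]
  [ A    0  ] [ lambda ] = [ b ]

Solving the linear system:
  x*      = (0.6866, 2.1045)
  lambda* = (2.806)
  f(x*)   = 9.1343

x* = (0.6866, 2.1045), lambda* = (2.806)


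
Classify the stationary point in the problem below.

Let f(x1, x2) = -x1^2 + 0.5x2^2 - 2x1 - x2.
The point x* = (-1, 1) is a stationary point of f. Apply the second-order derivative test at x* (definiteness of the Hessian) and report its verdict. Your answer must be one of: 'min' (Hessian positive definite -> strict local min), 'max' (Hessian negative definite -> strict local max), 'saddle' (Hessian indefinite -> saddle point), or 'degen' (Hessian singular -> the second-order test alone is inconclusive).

Compute the Hessian H = grad^2 f:
  H = [[-2, 0], [0, 1]]
Verify stationarity: grad f(x*) = H x* + g = (0, 0).
Eigenvalues of H: -2, 1.
Eigenvalues have mixed signs, so H is indefinite -> x* is a saddle point.

saddle


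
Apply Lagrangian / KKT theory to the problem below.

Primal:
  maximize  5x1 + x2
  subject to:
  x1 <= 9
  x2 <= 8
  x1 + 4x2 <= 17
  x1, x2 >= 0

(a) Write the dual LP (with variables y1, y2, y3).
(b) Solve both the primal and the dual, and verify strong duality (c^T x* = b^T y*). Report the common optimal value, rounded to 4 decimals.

The standard primal-dual pair for 'max c^T x s.t. A x <= b, x >= 0' is:
  Dual:  min b^T y  s.t.  A^T y >= c,  y >= 0.

So the dual LP is:
  minimize  9y1 + 8y2 + 17y3
  subject to:
    y1 + y3 >= 5
    y2 + 4y3 >= 1
    y1, y2, y3 >= 0

Solving the primal: x* = (9, 2).
  primal value c^T x* = 47.
Solving the dual: y* = (4.75, 0, 0.25).
  dual value b^T y* = 47.
Strong duality: c^T x* = b^T y*. Confirmed.

47


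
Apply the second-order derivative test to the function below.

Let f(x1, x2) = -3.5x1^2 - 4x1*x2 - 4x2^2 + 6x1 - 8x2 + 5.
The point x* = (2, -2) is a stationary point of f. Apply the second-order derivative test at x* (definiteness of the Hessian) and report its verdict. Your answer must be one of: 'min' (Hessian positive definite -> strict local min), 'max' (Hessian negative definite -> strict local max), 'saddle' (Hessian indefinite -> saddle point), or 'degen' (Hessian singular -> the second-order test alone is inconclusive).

Compute the Hessian H = grad^2 f:
  H = [[-7, -4], [-4, -8]]
Verify stationarity: grad f(x*) = H x* + g = (0, 0).
Eigenvalues of H: -11.5311, -3.4689.
Both eigenvalues < 0, so H is negative definite -> x* is a strict local max.

max


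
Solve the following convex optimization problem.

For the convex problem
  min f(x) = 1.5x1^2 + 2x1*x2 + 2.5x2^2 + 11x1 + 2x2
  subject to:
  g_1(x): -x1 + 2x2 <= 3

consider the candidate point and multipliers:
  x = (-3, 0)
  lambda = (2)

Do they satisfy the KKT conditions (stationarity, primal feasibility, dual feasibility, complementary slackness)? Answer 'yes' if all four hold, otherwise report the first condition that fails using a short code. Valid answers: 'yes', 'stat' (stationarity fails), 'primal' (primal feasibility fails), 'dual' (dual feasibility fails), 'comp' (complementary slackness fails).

Gradient of f: grad f(x) = Q x + c = (2, -4)
Constraint values g_i(x) = a_i^T x - b_i:
  g_1((-3, 0)) = 0
Stationarity residual: grad f(x) + sum_i lambda_i a_i = (0, 0)
  -> stationarity OK
Primal feasibility (all g_i <= 0): OK
Dual feasibility (all lambda_i >= 0): OK
Complementary slackness (lambda_i * g_i(x) = 0 for all i): OK

Verdict: yes, KKT holds.

yes


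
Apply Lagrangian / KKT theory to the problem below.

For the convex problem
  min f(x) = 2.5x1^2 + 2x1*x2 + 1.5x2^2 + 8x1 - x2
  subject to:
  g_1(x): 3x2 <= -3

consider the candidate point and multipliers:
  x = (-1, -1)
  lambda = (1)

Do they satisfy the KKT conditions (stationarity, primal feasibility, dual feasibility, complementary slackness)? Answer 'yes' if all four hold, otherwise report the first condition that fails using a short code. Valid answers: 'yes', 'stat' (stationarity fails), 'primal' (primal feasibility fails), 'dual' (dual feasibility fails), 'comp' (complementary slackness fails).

Gradient of f: grad f(x) = Q x + c = (1, -6)
Constraint values g_i(x) = a_i^T x - b_i:
  g_1((-1, -1)) = 0
Stationarity residual: grad f(x) + sum_i lambda_i a_i = (1, -3)
  -> stationarity FAILS
Primal feasibility (all g_i <= 0): OK
Dual feasibility (all lambda_i >= 0): OK
Complementary slackness (lambda_i * g_i(x) = 0 for all i): OK

Verdict: the first failing condition is stationarity -> stat.

stat


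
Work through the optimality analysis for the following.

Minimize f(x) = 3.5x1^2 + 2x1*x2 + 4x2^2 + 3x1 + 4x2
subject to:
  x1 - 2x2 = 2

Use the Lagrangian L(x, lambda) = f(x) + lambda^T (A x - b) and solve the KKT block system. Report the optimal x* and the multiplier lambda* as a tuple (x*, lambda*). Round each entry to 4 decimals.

Form the Lagrangian:
  L(x, lambda) = (1/2) x^T Q x + c^T x + lambda^T (A x - b)
Stationarity (grad_x L = 0): Q x + c + A^T lambda = 0.
Primal feasibility: A x = b.

This gives the KKT block system:
  [ Q   A^T ] [ x     ]   [-c ]
  [ A    0  ] [ lambda ] = [ b ]

Solving the linear system:
  x*      = (0.0909, -0.9545)
  lambda* = (-1.7273)
  f(x*)   = -0.0455

x* = (0.0909, -0.9545), lambda* = (-1.7273)


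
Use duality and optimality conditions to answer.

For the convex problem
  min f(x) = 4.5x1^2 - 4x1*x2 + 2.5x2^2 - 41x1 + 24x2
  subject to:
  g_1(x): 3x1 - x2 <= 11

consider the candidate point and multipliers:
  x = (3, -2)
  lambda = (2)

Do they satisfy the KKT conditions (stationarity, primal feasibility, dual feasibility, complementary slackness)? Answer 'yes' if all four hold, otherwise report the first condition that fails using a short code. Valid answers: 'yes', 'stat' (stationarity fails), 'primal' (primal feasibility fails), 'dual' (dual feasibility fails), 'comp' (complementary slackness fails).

Gradient of f: grad f(x) = Q x + c = (-6, 2)
Constraint values g_i(x) = a_i^T x - b_i:
  g_1((3, -2)) = 0
Stationarity residual: grad f(x) + sum_i lambda_i a_i = (0, 0)
  -> stationarity OK
Primal feasibility (all g_i <= 0): OK
Dual feasibility (all lambda_i >= 0): OK
Complementary slackness (lambda_i * g_i(x) = 0 for all i): OK

Verdict: yes, KKT holds.

yes


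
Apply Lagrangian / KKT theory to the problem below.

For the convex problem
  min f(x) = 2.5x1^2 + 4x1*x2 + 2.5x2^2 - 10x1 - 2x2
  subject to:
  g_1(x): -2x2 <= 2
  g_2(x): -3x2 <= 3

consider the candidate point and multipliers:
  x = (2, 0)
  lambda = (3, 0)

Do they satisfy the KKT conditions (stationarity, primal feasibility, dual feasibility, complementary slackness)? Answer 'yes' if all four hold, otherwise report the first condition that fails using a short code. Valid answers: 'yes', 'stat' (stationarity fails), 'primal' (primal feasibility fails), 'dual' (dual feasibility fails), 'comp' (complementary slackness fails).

Gradient of f: grad f(x) = Q x + c = (0, 6)
Constraint values g_i(x) = a_i^T x - b_i:
  g_1((2, 0)) = -2
  g_2((2, 0)) = -3
Stationarity residual: grad f(x) + sum_i lambda_i a_i = (0, 0)
  -> stationarity OK
Primal feasibility (all g_i <= 0): OK
Dual feasibility (all lambda_i >= 0): OK
Complementary slackness (lambda_i * g_i(x) = 0 for all i): FAILS

Verdict: the first failing condition is complementary_slackness -> comp.

comp


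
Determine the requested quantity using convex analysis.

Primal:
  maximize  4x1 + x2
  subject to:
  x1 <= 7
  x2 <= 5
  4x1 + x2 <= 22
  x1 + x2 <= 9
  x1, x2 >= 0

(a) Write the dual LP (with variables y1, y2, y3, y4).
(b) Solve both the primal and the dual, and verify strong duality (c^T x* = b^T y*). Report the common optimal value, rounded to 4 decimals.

The standard primal-dual pair for 'max c^T x s.t. A x <= b, x >= 0' is:
  Dual:  min b^T y  s.t.  A^T y >= c,  y >= 0.

So the dual LP is:
  minimize  7y1 + 5y2 + 22y3 + 9y4
  subject to:
    y1 + 4y3 + y4 >= 4
    y2 + y3 + y4 >= 1
    y1, y2, y3, y4 >= 0

Solving the primal: x* = (4.3333, 4.6667).
  primal value c^T x* = 22.
Solving the dual: y* = (0, 0, 1, 0).
  dual value b^T y* = 22.
Strong duality: c^T x* = b^T y*. Confirmed.

22


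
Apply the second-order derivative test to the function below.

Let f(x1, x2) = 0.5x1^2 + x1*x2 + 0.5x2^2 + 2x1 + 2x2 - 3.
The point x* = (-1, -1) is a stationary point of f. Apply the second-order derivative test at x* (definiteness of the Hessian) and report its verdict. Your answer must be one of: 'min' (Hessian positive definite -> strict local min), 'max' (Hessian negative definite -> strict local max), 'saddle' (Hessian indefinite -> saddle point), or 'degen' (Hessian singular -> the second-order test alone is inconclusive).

Compute the Hessian H = grad^2 f:
  H = [[1, 1], [1, 1]]
Verify stationarity: grad f(x*) = H x* + g = (0, 0).
Eigenvalues of H: 0, 2.
H has a zero eigenvalue (singular; positive semidefinite but not definite), so H is neither positive definite, negative definite, nor indefinite. The second-order test alone is inconclusive -> degen.
(Indeed, f is constant along the null direction of H through x*, so x* is not a strict local extremum.)

degen


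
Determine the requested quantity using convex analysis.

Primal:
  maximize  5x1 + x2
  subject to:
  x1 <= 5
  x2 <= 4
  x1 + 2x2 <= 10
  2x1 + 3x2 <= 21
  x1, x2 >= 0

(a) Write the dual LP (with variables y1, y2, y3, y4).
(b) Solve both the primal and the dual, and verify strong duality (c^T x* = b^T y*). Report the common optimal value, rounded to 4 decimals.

The standard primal-dual pair for 'max c^T x s.t. A x <= b, x >= 0' is:
  Dual:  min b^T y  s.t.  A^T y >= c,  y >= 0.

So the dual LP is:
  minimize  5y1 + 4y2 + 10y3 + 21y4
  subject to:
    y1 + y3 + 2y4 >= 5
    y2 + 2y3 + 3y4 >= 1
    y1, y2, y3, y4 >= 0

Solving the primal: x* = (5, 2.5).
  primal value c^T x* = 27.5.
Solving the dual: y* = (4.5, 0, 0.5, 0).
  dual value b^T y* = 27.5.
Strong duality: c^T x* = b^T y*. Confirmed.

27.5


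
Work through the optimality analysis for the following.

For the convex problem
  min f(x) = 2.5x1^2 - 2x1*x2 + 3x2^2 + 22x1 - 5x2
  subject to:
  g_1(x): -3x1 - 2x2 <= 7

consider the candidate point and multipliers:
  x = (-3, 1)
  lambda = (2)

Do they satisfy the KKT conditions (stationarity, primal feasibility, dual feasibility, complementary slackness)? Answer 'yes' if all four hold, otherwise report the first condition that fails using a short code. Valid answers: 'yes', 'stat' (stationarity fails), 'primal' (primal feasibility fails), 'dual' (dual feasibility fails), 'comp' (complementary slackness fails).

Gradient of f: grad f(x) = Q x + c = (5, 7)
Constraint values g_i(x) = a_i^T x - b_i:
  g_1((-3, 1)) = 0
Stationarity residual: grad f(x) + sum_i lambda_i a_i = (-1, 3)
  -> stationarity FAILS
Primal feasibility (all g_i <= 0): OK
Dual feasibility (all lambda_i >= 0): OK
Complementary slackness (lambda_i * g_i(x) = 0 for all i): OK

Verdict: the first failing condition is stationarity -> stat.

stat


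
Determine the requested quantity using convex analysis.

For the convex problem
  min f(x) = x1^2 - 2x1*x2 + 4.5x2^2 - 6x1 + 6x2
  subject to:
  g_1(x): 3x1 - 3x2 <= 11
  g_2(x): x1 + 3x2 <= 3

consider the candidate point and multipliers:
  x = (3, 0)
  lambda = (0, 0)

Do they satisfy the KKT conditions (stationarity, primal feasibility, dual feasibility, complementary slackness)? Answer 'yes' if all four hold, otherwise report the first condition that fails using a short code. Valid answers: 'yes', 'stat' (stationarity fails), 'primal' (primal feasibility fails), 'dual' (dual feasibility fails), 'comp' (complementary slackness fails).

Gradient of f: grad f(x) = Q x + c = (0, 0)
Constraint values g_i(x) = a_i^T x - b_i:
  g_1((3, 0)) = -2
  g_2((3, 0)) = 0
Stationarity residual: grad f(x) + sum_i lambda_i a_i = (0, 0)
  -> stationarity OK
Primal feasibility (all g_i <= 0): OK
Dual feasibility (all lambda_i >= 0): OK
Complementary slackness (lambda_i * g_i(x) = 0 for all i): OK

Verdict: yes, KKT holds.

yes


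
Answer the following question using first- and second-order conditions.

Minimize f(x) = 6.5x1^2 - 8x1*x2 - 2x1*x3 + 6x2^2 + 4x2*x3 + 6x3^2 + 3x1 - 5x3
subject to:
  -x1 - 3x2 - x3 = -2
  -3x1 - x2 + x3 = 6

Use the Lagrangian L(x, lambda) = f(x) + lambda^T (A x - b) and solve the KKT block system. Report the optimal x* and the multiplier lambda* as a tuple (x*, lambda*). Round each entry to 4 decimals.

Form the Lagrangian:
  L(x, lambda) = (1/2) x^T Q x + c^T x + lambda^T (A x - b)
Stationarity (grad_x L = 0): Q x + c + A^T lambda = 0.
Primal feasibility: A x = b.

This gives the KKT block system:
  [ Q   A^T ] [ x     ]   [-c ]
  [ A    0  ] [ lambda ] = [ b ]

Solving the linear system:
  x*      = (-1.4615, 0.4615, 2.0769)
  lambda* = (12.5577, -12.1346)
  f(x*)   = 41.5769

x* = (-1.4615, 0.4615, 2.0769), lambda* = (12.5577, -12.1346)


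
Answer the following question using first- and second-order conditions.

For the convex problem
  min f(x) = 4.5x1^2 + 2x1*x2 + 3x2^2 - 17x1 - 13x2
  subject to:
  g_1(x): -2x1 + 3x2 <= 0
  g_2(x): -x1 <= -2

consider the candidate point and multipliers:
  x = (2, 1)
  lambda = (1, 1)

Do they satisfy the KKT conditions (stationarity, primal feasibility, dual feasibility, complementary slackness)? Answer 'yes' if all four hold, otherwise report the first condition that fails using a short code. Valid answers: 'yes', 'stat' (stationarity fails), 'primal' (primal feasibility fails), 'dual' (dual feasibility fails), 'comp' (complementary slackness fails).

Gradient of f: grad f(x) = Q x + c = (3, -3)
Constraint values g_i(x) = a_i^T x - b_i:
  g_1((2, 1)) = -1
  g_2((2, 1)) = 0
Stationarity residual: grad f(x) + sum_i lambda_i a_i = (0, 0)
  -> stationarity OK
Primal feasibility (all g_i <= 0): OK
Dual feasibility (all lambda_i >= 0): OK
Complementary slackness (lambda_i * g_i(x) = 0 for all i): FAILS

Verdict: the first failing condition is complementary_slackness -> comp.

comp


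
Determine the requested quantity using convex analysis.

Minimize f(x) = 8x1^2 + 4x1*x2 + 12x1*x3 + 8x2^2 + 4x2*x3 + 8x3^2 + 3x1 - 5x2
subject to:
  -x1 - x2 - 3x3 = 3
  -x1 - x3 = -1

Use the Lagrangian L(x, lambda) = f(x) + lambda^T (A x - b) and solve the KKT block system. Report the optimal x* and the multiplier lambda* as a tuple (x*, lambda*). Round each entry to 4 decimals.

Form the Lagrangian:
  L(x, lambda) = (1/2) x^T Q x + c^T x + lambda^T (A x - b)
Stationarity (grad_x L = 0): Q x + c + A^T lambda = 0.
Primal feasibility: A x = b.

This gives the KKT block system:
  [ Q   A^T ] [ x     ]   [-c ]
  [ A    0  ] [ lambda ] = [ b ]

Solving the linear system:
  x*      = (2.7083, -0.5833, -1.7083)
  lambda* = (-10.3333, 33.8333)
  f(x*)   = 37.9375

x* = (2.7083, -0.5833, -1.7083), lambda* = (-10.3333, 33.8333)


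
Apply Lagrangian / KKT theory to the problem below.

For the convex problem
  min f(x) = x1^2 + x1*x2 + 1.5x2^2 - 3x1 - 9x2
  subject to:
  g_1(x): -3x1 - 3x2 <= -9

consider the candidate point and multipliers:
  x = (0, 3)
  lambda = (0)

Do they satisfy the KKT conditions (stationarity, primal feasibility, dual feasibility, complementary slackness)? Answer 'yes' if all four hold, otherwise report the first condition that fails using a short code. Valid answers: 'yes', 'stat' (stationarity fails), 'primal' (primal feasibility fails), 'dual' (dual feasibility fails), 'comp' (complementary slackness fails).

Gradient of f: grad f(x) = Q x + c = (0, 0)
Constraint values g_i(x) = a_i^T x - b_i:
  g_1((0, 3)) = 0
Stationarity residual: grad f(x) + sum_i lambda_i a_i = (0, 0)
  -> stationarity OK
Primal feasibility (all g_i <= 0): OK
Dual feasibility (all lambda_i >= 0): OK
Complementary slackness (lambda_i * g_i(x) = 0 for all i): OK

Verdict: yes, KKT holds.

yes


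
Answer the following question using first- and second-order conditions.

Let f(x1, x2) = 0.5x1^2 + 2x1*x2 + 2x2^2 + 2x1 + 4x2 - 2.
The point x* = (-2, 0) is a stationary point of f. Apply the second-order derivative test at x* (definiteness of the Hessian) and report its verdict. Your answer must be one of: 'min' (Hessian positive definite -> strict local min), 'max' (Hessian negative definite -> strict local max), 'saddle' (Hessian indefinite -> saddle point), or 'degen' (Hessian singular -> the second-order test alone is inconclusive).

Compute the Hessian H = grad^2 f:
  H = [[1, 2], [2, 4]]
Verify stationarity: grad f(x*) = H x* + g = (0, 0).
Eigenvalues of H: 0, 5.
H has a zero eigenvalue (singular; positive semidefinite but not definite), so H is neither positive definite, negative definite, nor indefinite. The second-order test alone is inconclusive -> degen.
(Indeed, f is constant along the null direction of H through x*, so x* is not a strict local extremum.)

degen


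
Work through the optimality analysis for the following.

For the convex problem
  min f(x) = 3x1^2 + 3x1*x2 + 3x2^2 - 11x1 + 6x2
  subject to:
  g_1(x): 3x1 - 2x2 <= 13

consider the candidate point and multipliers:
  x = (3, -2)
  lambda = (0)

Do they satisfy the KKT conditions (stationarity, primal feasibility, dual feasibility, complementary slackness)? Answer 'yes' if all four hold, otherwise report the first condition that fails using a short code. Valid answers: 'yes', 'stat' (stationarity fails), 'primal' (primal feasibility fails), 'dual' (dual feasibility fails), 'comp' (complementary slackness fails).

Gradient of f: grad f(x) = Q x + c = (1, 3)
Constraint values g_i(x) = a_i^T x - b_i:
  g_1((3, -2)) = 0
Stationarity residual: grad f(x) + sum_i lambda_i a_i = (1, 3)
  -> stationarity FAILS
Primal feasibility (all g_i <= 0): OK
Dual feasibility (all lambda_i >= 0): OK
Complementary slackness (lambda_i * g_i(x) = 0 for all i): OK

Verdict: the first failing condition is stationarity -> stat.

stat


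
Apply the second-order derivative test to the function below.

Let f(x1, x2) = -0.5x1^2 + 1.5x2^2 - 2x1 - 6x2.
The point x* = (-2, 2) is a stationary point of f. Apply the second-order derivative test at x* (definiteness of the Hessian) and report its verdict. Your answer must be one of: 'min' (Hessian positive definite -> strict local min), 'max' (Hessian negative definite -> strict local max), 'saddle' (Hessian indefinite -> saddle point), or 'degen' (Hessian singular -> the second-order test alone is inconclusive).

Compute the Hessian H = grad^2 f:
  H = [[-1, 0], [0, 3]]
Verify stationarity: grad f(x*) = H x* + g = (0, 0).
Eigenvalues of H: -1, 3.
Eigenvalues have mixed signs, so H is indefinite -> x* is a saddle point.

saddle


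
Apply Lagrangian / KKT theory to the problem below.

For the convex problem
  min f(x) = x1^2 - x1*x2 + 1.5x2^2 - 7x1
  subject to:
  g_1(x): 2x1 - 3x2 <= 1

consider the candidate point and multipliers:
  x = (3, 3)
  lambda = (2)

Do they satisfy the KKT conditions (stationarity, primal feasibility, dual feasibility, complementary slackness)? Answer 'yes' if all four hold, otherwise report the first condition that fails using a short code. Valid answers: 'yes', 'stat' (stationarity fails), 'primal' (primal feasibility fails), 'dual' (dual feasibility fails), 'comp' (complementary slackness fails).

Gradient of f: grad f(x) = Q x + c = (-4, 6)
Constraint values g_i(x) = a_i^T x - b_i:
  g_1((3, 3)) = -4
Stationarity residual: grad f(x) + sum_i lambda_i a_i = (0, 0)
  -> stationarity OK
Primal feasibility (all g_i <= 0): OK
Dual feasibility (all lambda_i >= 0): OK
Complementary slackness (lambda_i * g_i(x) = 0 for all i): FAILS

Verdict: the first failing condition is complementary_slackness -> comp.

comp


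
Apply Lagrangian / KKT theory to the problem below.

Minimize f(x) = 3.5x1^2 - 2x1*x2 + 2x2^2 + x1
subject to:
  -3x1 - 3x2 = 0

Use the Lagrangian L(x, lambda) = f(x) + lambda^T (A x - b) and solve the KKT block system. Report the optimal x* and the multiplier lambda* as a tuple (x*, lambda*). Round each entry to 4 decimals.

Form the Lagrangian:
  L(x, lambda) = (1/2) x^T Q x + c^T x + lambda^T (A x - b)
Stationarity (grad_x L = 0): Q x + c + A^T lambda = 0.
Primal feasibility: A x = b.

This gives the KKT block system:
  [ Q   A^T ] [ x     ]   [-c ]
  [ A    0  ] [ lambda ] = [ b ]

Solving the linear system:
  x*      = (-0.0667, 0.0667)
  lambda* = (0.1333)
  f(x*)   = -0.0333

x* = (-0.0667, 0.0667), lambda* = (0.1333)


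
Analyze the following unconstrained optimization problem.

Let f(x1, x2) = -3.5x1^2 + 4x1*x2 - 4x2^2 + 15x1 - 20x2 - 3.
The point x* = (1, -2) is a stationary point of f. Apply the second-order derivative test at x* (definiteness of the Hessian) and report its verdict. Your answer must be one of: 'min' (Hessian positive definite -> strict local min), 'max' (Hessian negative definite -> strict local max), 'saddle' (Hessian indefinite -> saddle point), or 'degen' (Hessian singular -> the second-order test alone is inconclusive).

Compute the Hessian H = grad^2 f:
  H = [[-7, 4], [4, -8]]
Verify stationarity: grad f(x*) = H x* + g = (0, 0).
Eigenvalues of H: -11.5311, -3.4689.
Both eigenvalues < 0, so H is negative definite -> x* is a strict local max.

max


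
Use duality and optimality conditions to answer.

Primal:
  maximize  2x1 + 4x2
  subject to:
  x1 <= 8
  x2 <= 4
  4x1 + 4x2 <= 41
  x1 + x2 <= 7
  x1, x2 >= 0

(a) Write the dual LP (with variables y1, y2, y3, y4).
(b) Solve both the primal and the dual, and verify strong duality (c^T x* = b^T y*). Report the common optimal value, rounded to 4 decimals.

The standard primal-dual pair for 'max c^T x s.t. A x <= b, x >= 0' is:
  Dual:  min b^T y  s.t.  A^T y >= c,  y >= 0.

So the dual LP is:
  minimize  8y1 + 4y2 + 41y3 + 7y4
  subject to:
    y1 + 4y3 + y4 >= 2
    y2 + 4y3 + y4 >= 4
    y1, y2, y3, y4 >= 0

Solving the primal: x* = (3, 4).
  primal value c^T x* = 22.
Solving the dual: y* = (0, 2, 0, 2).
  dual value b^T y* = 22.
Strong duality: c^T x* = b^T y*. Confirmed.

22


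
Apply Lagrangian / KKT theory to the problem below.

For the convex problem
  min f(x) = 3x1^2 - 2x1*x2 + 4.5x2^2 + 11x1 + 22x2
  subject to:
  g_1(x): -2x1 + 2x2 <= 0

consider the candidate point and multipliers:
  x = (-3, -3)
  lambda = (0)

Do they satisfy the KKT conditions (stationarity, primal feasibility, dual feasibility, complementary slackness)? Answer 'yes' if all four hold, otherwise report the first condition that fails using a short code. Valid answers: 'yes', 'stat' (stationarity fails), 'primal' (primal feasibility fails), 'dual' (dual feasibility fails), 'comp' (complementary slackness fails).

Gradient of f: grad f(x) = Q x + c = (-1, 1)
Constraint values g_i(x) = a_i^T x - b_i:
  g_1((-3, -3)) = 0
Stationarity residual: grad f(x) + sum_i lambda_i a_i = (-1, 1)
  -> stationarity FAILS
Primal feasibility (all g_i <= 0): OK
Dual feasibility (all lambda_i >= 0): OK
Complementary slackness (lambda_i * g_i(x) = 0 for all i): OK

Verdict: the first failing condition is stationarity -> stat.

stat


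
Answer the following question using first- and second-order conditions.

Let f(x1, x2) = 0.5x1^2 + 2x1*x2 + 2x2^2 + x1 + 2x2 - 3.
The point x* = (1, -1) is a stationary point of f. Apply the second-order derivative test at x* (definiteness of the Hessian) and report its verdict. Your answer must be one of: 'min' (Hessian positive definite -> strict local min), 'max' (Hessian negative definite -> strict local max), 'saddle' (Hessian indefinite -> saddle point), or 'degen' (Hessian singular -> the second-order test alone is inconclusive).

Compute the Hessian H = grad^2 f:
  H = [[1, 2], [2, 4]]
Verify stationarity: grad f(x*) = H x* + g = (0, 0).
Eigenvalues of H: 0, 5.
H has a zero eigenvalue (singular; positive semidefinite but not definite), so H is neither positive definite, negative definite, nor indefinite. The second-order test alone is inconclusive -> degen.
(Indeed, f is constant along the null direction of H through x*, so x* is not a strict local extremum.)

degen


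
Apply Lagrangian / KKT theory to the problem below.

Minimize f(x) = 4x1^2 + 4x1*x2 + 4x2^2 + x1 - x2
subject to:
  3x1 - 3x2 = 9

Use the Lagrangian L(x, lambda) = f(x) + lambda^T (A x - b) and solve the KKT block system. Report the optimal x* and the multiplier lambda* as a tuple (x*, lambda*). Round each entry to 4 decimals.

Form the Lagrangian:
  L(x, lambda) = (1/2) x^T Q x + c^T x + lambda^T (A x - b)
Stationarity (grad_x L = 0): Q x + c + A^T lambda = 0.
Primal feasibility: A x = b.

This gives the KKT block system:
  [ Q   A^T ] [ x     ]   [-c ]
  [ A    0  ] [ lambda ] = [ b ]

Solving the linear system:
  x*      = (1.5, -1.5)
  lambda* = (-2.3333)
  f(x*)   = 12

x* = (1.5, -1.5), lambda* = (-2.3333)


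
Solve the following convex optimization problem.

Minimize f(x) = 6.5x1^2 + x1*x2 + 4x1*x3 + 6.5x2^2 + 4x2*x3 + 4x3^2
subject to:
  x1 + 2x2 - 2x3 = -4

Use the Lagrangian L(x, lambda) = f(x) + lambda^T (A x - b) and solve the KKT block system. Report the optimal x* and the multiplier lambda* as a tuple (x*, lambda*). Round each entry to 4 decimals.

Form the Lagrangian:
  L(x, lambda) = (1/2) x^T Q x + c^T x + lambda^T (A x - b)
Stationarity (grad_x L = 0): Q x + c + A^T lambda = 0.
Primal feasibility: A x = b.

This gives the KKT block system:
  [ Q   A^T ] [ x     ]   [-c ]
  [ A    0  ] [ lambda ] = [ b ]

Solving the linear system:
  x*      = (-0.4651, -0.6512, 1.1163)
  lambda* = (2.2326)
  f(x*)   = 4.4651

x* = (-0.4651, -0.6512, 1.1163), lambda* = (2.2326)


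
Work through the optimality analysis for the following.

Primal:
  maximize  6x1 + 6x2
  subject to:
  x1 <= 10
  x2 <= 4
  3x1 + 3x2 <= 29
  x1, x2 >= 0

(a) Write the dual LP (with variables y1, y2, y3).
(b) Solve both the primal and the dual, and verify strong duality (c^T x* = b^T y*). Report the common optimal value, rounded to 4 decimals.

The standard primal-dual pair for 'max c^T x s.t. A x <= b, x >= 0' is:
  Dual:  min b^T y  s.t.  A^T y >= c,  y >= 0.

So the dual LP is:
  minimize  10y1 + 4y2 + 29y3
  subject to:
    y1 + 3y3 >= 6
    y2 + 3y3 >= 6
    y1, y2, y3 >= 0

Solving the primal: x* = (9.6667, 0).
  primal value c^T x* = 58.
Solving the dual: y* = (0, 0, 2).
  dual value b^T y* = 58.
Strong duality: c^T x* = b^T y*. Confirmed.

58


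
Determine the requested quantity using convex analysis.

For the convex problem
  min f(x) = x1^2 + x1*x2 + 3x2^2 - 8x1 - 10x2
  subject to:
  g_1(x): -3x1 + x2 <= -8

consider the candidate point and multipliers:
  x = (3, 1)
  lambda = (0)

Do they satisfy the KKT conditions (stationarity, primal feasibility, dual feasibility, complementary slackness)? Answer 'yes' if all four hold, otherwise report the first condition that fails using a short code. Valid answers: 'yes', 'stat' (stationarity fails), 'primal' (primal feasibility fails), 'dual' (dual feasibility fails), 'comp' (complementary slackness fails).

Gradient of f: grad f(x) = Q x + c = (-1, -1)
Constraint values g_i(x) = a_i^T x - b_i:
  g_1((3, 1)) = 0
Stationarity residual: grad f(x) + sum_i lambda_i a_i = (-1, -1)
  -> stationarity FAILS
Primal feasibility (all g_i <= 0): OK
Dual feasibility (all lambda_i >= 0): OK
Complementary slackness (lambda_i * g_i(x) = 0 for all i): OK

Verdict: the first failing condition is stationarity -> stat.

stat


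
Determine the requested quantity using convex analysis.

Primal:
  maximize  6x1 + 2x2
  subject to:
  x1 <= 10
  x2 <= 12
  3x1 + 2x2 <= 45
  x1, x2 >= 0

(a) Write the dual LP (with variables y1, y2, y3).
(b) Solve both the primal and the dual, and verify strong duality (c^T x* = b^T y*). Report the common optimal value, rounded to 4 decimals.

The standard primal-dual pair for 'max c^T x s.t. A x <= b, x >= 0' is:
  Dual:  min b^T y  s.t.  A^T y >= c,  y >= 0.

So the dual LP is:
  minimize  10y1 + 12y2 + 45y3
  subject to:
    y1 + 3y3 >= 6
    y2 + 2y3 >= 2
    y1, y2, y3 >= 0

Solving the primal: x* = (10, 7.5).
  primal value c^T x* = 75.
Solving the dual: y* = (3, 0, 1).
  dual value b^T y* = 75.
Strong duality: c^T x* = b^T y*. Confirmed.

75


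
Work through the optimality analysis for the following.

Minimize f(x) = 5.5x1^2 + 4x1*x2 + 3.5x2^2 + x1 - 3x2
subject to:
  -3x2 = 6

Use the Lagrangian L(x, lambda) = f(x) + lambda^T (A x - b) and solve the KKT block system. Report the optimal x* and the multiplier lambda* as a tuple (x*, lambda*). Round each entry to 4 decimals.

Form the Lagrangian:
  L(x, lambda) = (1/2) x^T Q x + c^T x + lambda^T (A x - b)
Stationarity (grad_x L = 0): Q x + c + A^T lambda = 0.
Primal feasibility: A x = b.

This gives the KKT block system:
  [ Q   A^T ] [ x     ]   [-c ]
  [ A    0  ] [ lambda ] = [ b ]

Solving the linear system:
  x*      = (0.6364, -2)
  lambda* = (-4.8182)
  f(x*)   = 17.7727

x* = (0.6364, -2), lambda* = (-4.8182)


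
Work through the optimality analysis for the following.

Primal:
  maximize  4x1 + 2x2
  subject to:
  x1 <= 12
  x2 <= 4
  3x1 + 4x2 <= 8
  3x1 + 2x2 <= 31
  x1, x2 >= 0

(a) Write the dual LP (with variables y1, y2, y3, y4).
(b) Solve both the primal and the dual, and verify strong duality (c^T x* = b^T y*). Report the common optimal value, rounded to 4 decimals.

The standard primal-dual pair for 'max c^T x s.t. A x <= b, x >= 0' is:
  Dual:  min b^T y  s.t.  A^T y >= c,  y >= 0.

So the dual LP is:
  minimize  12y1 + 4y2 + 8y3 + 31y4
  subject to:
    y1 + 3y3 + 3y4 >= 4
    y2 + 4y3 + 2y4 >= 2
    y1, y2, y3, y4 >= 0

Solving the primal: x* = (2.6667, 0).
  primal value c^T x* = 10.6667.
Solving the dual: y* = (0, 0, 1.3333, 0).
  dual value b^T y* = 10.6667.
Strong duality: c^T x* = b^T y*. Confirmed.

10.6667


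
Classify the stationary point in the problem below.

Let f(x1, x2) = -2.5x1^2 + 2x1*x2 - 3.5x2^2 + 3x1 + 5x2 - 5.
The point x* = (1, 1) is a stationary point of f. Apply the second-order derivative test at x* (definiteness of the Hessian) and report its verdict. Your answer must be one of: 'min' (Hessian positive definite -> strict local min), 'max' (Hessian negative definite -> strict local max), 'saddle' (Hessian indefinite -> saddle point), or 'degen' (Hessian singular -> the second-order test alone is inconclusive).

Compute the Hessian H = grad^2 f:
  H = [[-5, 2], [2, -7]]
Verify stationarity: grad f(x*) = H x* + g = (0, 0).
Eigenvalues of H: -8.2361, -3.7639.
Both eigenvalues < 0, so H is negative definite -> x* is a strict local max.

max
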